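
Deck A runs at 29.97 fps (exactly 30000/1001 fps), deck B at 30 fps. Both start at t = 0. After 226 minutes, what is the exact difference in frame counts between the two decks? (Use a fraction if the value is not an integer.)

406800/1001 frames

226 min = 13560 s.
A emits 30000/1001 × 13560 = 406800000/1001 frames; B emits 30 × 13560 = 406800.
Difference = 406800/1001 frames (≈ 406.3936); B is ahead of A.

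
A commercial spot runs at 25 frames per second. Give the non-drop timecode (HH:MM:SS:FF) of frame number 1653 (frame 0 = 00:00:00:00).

1653 ÷ 25 = 66 full seconds, remainder 3 frames.
66 s = 0 h 1 min 6 s.
Timecode: 00:01:06:03.

00:01:06:03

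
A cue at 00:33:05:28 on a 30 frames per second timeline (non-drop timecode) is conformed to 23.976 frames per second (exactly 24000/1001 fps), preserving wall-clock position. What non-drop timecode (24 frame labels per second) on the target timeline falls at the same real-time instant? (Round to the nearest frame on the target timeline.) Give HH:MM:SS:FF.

Source frame index: (0×3600 + 33×60 + 5) × 30 + 28 = 59578.
Real time: 59578 / (30) = 29789/15 s.
Target frame: (29789/15) × (24000/1001) = 47662400/1001 ≈ 47614.785 → 47615.
At 24 labels/s: frame 47615 → 00:33:03:23.

00:33:03:23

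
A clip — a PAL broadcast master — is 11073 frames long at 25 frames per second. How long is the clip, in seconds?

442.92 seconds

Running time = 11073 / (25) = 442.92 s.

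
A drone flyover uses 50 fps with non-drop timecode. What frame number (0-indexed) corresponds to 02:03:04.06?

frame 369206

Total seconds to the label: (2 × 3600 + 3 × 60 + 4) = 7384.
Frame index = 7384 × 50 + 6 = 369206.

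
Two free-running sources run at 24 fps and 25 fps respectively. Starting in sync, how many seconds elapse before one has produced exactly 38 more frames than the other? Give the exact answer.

The gap grows by |25 − 24| = 1 frame per second.
Time for a 38-frame gap: 38 ÷ (1) = 38 s.

38 seconds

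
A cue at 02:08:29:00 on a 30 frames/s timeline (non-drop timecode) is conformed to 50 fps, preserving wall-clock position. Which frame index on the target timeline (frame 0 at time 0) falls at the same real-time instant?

Source frame index: (2×3600 + 8×60 + 29) × 30 + 0 = 231270.
Real time: 231270 / (30) = 7709 s.
Target frame: (7709) × (50) = 385450.

frame 385450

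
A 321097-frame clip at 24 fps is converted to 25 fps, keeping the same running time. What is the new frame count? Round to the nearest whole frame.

Frames at target rate = 321097 × (25) / (24) = 8027425/24 ≈ 334476.042.
Nearest whole frame: 334476.

334476 frames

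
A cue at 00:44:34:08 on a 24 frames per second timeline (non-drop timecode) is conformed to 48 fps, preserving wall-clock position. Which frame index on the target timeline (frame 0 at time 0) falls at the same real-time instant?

frame 128368

Source frame index: (0×3600 + 44×60 + 34) × 24 + 8 = 64184.
Real time: 64184 / (24) = 8023/3 s.
Target frame: (8023/3) × (48) = 128368.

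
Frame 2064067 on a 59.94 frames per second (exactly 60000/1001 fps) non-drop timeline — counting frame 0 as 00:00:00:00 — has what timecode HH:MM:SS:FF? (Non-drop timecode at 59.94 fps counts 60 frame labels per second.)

09:33:21:07

2064067 ÷ 60 = 34401 full seconds, remainder 7 frames.
34401 s = 9 h 33 min 21 s.
Timecode: 09:33:21:07.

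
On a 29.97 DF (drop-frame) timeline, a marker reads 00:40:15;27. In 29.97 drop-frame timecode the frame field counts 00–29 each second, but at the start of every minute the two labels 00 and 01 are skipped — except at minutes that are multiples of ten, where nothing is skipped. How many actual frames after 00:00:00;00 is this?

72405

As if non-drop at 30 labels/s: (0 × 3600 + 40 × 60 + 15) × 30 + 27 = 72477.
Minute boundaries passed: 40; those not divisible by 10: 40 − 4 = 36; dropped labels = 2 × 36 = 72.
Actual frame index = 72477 − 72 = 72405.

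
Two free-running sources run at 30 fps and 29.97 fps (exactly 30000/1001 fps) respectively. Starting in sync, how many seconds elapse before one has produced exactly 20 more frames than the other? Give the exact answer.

The gap grows by |30000/1001 − 30| = 30/1001 frames per second.
Time for a 20-frame gap: 20 ÷ (30/1001) = 2002/3 s.

2002/3 seconds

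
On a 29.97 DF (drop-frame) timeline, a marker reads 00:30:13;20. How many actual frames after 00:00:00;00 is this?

54356

As if non-drop at 30 labels/s: (0 × 3600 + 30 × 60 + 13) × 30 + 20 = 54410.
Minute boundaries passed: 30; those not divisible by 10: 30 − 3 = 27; dropped labels = 2 × 27 = 54.
Actual frame index = 54410 − 54 = 54356.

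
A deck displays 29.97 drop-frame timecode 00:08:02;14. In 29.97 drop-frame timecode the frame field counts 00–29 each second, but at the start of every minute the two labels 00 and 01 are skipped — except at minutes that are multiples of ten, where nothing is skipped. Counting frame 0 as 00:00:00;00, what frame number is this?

14458

As if non-drop at 30 labels/s: (0 × 3600 + 8 × 60 + 2) × 30 + 14 = 14474.
Minute boundaries passed: 8; those not divisible by 10: 8 − 0 = 8; dropped labels = 2 × 8 = 16.
Actual frame index = 14474 − 16 = 14458.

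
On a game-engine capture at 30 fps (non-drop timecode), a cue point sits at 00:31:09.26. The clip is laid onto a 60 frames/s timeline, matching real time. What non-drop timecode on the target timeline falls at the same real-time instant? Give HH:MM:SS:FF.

00:31:09:52

Source frame index: (0×3600 + 31×60 + 9) × 30 + 26 = 56096.
Real time: 56096 / (30) = 28048/15 s.
Target frame: (28048/15) × (60) = 112192.
At 60 labels/s: frame 112192 → 00:31:09:52.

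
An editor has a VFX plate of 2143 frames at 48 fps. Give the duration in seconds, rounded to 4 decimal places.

44.6458 seconds

Running time = 2143 × 1/48 = 2143/48 s ≈ 44.6458 s.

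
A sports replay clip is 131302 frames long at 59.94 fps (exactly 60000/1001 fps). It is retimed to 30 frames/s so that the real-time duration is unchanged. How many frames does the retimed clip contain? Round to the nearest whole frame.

65717 frames

Frames at target rate = 131302 × (30) / (60000/1001) = 65716651/1000 ≈ 65716.651.
Nearest whole frame: 65717.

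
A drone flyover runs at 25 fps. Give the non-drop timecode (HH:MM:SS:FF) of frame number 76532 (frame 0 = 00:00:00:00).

00:51:01:07

76532 ÷ 25 = 3061 full seconds, remainder 7 frames.
3061 s = 0 h 51 min 1 s.
Timecode: 00:51:01:07.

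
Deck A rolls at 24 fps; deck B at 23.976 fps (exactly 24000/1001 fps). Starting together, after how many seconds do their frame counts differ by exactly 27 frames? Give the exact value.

1126.125 seconds

The gap grows by |24000/1001 − 24| = 24/1001 frames per second.
Time for a 27-frame gap: 27 ÷ (24/1001) = 1126.125 s.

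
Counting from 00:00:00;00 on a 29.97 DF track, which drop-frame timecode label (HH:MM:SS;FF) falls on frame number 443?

Each 10-minute DF block holds 10 × 60 × 30 − 9 × 2 = 17982 frames. 443 ÷ 17982 → 0 full blocks, remainder 443.
Within the partial block the first minute is 1800 frames and each further minute 1798, so 0 further minute boundaries passed. Total skipped labels = 18 × 0 + 2 × 0 = 0.
Non-drop label index = 443 + 0 = 443; at 30 labels/s that is 00:00:14:23, i.e. DF 00:00:14;23.

00:00:14;23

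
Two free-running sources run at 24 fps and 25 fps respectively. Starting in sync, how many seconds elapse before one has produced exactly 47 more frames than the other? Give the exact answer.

The gap grows by |25 − 24| = 1 frame per second.
Time for a 47-frame gap: 47 ÷ (1) = 47 s.

47 seconds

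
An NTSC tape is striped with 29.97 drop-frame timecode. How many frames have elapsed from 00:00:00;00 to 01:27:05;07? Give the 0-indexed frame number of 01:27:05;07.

156599

As if non-drop at 30 labels/s: (1 × 3600 + 27 × 60 + 5) × 30 + 7 = 156757.
Minute boundaries passed: 87; those not divisible by 10: 87 − 8 = 79; dropped labels = 2 × 79 = 158.
Actual frame index = 156757 − 158 = 156599.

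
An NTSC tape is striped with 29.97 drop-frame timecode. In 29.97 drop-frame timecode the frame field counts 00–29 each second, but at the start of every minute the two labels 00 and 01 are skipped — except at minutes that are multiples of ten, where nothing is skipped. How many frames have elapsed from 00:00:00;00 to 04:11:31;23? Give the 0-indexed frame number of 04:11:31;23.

452301

As if non-drop at 30 labels/s: (4 × 3600 + 11 × 60 + 31) × 30 + 23 = 452753.
Minute boundaries passed: 251; those not divisible by 10: 251 − 25 = 226; dropped labels = 2 × 226 = 452.
Actual frame index = 452753 − 452 = 452301.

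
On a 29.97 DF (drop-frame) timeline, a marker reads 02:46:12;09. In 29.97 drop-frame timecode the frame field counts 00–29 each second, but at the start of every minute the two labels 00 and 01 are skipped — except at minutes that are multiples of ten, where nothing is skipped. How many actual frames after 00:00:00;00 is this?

298869

As if non-drop at 30 labels/s: (2 × 3600 + 46 × 60 + 12) × 30 + 9 = 299169.
Minute boundaries passed: 166; those not divisible by 10: 166 − 16 = 150; dropped labels = 2 × 150 = 300.
Actual frame index = 299169 − 300 = 298869.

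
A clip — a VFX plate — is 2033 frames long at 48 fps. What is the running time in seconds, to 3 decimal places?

42.354 seconds

Running time = 2033 × 1/48 = 2033/48 s ≈ 42.354 s.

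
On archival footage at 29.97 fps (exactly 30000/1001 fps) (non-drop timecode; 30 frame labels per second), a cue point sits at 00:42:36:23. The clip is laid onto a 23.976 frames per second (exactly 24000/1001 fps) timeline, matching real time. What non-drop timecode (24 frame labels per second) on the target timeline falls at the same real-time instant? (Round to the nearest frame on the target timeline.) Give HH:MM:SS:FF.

00:42:36:18

Source frame index: (0×3600 + 42×60 + 36) × 30 + 23 = 76703.
Real time: 76703 / (30000/1001) = 76779703/30000 s.
Target frame: (76779703/30000) × (24000/1001) = 306812/5 ≈ 61362.400 → 61362.
At 24 labels/s: frame 61362 → 00:42:36:18.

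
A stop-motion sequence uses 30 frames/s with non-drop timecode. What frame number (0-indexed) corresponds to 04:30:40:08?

frame 487208

Total seconds to the label: (4 × 3600 + 30 × 60 + 40) = 16240.
Frame index = 16240 × 30 + 8 = 487208.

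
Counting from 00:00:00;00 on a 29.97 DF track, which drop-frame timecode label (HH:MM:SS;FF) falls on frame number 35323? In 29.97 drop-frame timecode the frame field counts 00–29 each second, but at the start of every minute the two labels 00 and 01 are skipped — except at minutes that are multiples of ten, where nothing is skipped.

00:19:38;19

Ten DF minutes hold 17982 frames, so frame 35323 lies in block 1 (frames 17982–35963) with 17341 frames into that block.
The block's first minute is 1800 frames and the rest 1798 each; 17341 frames reaches minute 9, so 1 × 18 + 9 × 2 = 36 labels have been skipped so far.
Adding those back, label number 35323 + 36 = 35359 at 30 labels/s is 1178 s + 19 f = 0 h 19 min 38 s frame 19, i.e. 00:19:38;19.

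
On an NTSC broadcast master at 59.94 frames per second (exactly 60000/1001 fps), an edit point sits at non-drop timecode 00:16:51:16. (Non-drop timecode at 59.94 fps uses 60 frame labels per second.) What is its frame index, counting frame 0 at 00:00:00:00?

frame 60676

Total seconds to the label: (0 × 3600 + 16 × 60 + 51) = 1011.
Frame index = 1011 × 60 + 16 = 60676.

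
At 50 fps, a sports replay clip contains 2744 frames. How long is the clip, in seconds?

Running time = 2744 / (50) = 54.88 s.

54.88 seconds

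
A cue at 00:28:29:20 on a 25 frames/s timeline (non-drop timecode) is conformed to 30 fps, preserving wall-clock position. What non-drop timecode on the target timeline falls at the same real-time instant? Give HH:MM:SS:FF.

00:28:29:24

Source frame index: (0×3600 + 28×60 + 29) × 25 + 20 = 42745.
Real time: 42745 / (25) = 8549/5 s.
Target frame: (8549/5) × (30) = 51294.
At 30 labels/s: frame 51294 → 00:28:29:24.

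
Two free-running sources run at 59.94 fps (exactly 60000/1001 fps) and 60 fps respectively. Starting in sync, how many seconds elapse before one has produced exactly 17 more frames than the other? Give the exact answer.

17017/60 seconds

The gap grows by |60 − 60000/1001| = 60/1001 frames per second.
Time for a 17-frame gap: 17 ÷ (60/1001) = 17017/60 s.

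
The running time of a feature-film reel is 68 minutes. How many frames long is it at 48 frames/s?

195840 frames

68 min = 4080 s.
Frames = 4080 × 48 = 195840.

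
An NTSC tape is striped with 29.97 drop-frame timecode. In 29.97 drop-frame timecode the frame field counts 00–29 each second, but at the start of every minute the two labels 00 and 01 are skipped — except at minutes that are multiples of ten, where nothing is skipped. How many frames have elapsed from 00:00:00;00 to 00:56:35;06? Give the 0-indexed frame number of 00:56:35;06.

Complete 10-minute blocks: 5, each 17982 frames → 89910.
Remaining 6 whole minutes in the current block: 1800 + 5 × 1798 = 10790 frames.
Within the current minute: 35 × 30 + 6 − 2 = 1054 (labels ;00/;01 skipped at this minute). Total = 89910 + 10790 + 1054 = 101754.

101754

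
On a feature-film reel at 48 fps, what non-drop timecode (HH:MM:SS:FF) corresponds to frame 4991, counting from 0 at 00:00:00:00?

00:01:43:47

4991 ÷ 48 = 103 full seconds, remainder 47 frames.
103 s = 0 h 1 min 43 s.
Timecode: 00:01:43:47.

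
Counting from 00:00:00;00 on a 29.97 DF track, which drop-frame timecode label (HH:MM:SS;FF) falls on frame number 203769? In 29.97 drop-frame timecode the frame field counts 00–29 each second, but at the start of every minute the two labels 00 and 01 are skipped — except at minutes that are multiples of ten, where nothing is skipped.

01:53:19;03

Ten DF minutes hold 17982 frames, so frame 203769 lies in block 11 (frames 197802–215783) with 5967 frames into that block.
The block's first minute is 1800 frames and the rest 1798 each; 5967 frames reaches minute 3, so 11 × 18 + 3 × 2 = 204 labels have been skipped so far.
Adding those back, label number 203769 + 204 = 203973 at 30 labels/s is 6799 s + 3 f = 1 h 53 min 19 s frame 3, i.e. 01:53:19;03.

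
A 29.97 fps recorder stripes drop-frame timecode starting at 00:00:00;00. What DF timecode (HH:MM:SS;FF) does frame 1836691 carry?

Each 10-minute DF block holds 10 × 60 × 30 − 9 × 2 = 17982 frames. 1836691 ÷ 17982 → 102 full blocks, remainder 2527.
Within the partial block the first minute is 1800 frames and each further minute 1798, so 1 further minute boundary passed. Total skipped labels = 18 × 102 + 2 × 1 = 1838.
Non-drop label index = 1836691 + 1838 = 1838529; at 30 labels/s that is 17:01:24:09, i.e. DF 17:01:24;09.

17:01:24;09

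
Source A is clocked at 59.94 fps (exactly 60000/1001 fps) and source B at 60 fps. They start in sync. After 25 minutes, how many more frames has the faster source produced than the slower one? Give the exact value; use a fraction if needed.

90000/1001 frames

25 min = 1500 s.
A emits 60000/1001 × 1500 = 90000000/1001 frames; B emits 60 × 1500 = 90000.
Difference = 90000/1001 frames (≈ 89.9101); B is ahead of A.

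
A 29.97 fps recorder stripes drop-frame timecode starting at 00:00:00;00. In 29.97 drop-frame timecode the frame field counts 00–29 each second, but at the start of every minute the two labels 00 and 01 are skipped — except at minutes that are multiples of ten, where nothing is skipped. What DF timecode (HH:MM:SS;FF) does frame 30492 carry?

Ten DF minutes hold 17982 frames, so frame 30492 lies in block 1 (frames 17982–35963) with 12510 frames into that block.
The block's first minute is 1800 frames and the rest 1798 each; 12510 frames reaches minute 6, so 1 × 18 + 6 × 2 = 30 labels have been skipped so far.
Adding those back, label number 30492 + 30 = 30522 at 30 labels/s is 1017 s + 12 f = 0 h 16 min 57 s frame 12, i.e. 00:16:57;12.

00:16:57;12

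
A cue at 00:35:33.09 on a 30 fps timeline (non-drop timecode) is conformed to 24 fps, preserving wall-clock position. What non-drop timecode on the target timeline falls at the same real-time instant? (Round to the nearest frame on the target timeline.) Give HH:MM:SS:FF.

00:35:33:07

Source frame index: (0×3600 + 35×60 + 33) × 30 + 9 = 63999.
Real time: 63999 / (30) = 21333/10 s.
Target frame: (21333/10) × (24) = 255996/5 ≈ 51199.200 → 51199.
At 24 labels/s: frame 51199 → 00:35:33:07.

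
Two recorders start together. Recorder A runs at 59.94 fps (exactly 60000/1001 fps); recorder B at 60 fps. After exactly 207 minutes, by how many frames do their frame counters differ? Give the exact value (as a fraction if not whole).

207 min = 12420 s.
A emits 60000/1001 × 12420 = 745200000/1001 frames; B emits 60 × 12420 = 745200.
Difference = 745200/1001 frames (≈ 744.4555); B is ahead of A.

745200/1001 frames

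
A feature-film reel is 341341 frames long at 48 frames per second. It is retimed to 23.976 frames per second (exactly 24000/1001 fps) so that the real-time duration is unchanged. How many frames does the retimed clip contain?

170500 frames

Target frames = source frames × (target rate / source rate) = 341341 × (24000/1001)/(48) = 341341 × 500/1001 = 170500.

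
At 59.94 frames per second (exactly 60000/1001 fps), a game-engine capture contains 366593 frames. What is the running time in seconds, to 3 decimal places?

6115.993 seconds

Running time = 366593 × 1001/60000 = 366959593/60000 s ≈ 6115.993 s.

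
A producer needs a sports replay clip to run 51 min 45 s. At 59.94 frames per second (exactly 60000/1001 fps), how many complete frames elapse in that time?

51 min 45 s = 3105 s.
Frames = 3105 × 60000/1001 = 186300000/1001 ≈ 186113.8861.
Complete frames: 186113.

186113 frames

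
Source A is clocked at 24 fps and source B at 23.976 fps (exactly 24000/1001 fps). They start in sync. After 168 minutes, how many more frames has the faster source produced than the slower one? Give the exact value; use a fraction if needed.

34560/143 frames

168 min = 10080 s.
A emits 24 × 10080 = 241920 frames; B emits 24000/1001 × 10080 = 34560000/143.
Difference = 34560/143 frames (≈ 241.6783); B is behind A.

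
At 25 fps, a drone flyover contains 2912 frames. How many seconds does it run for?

116.48 seconds

Running time = 2912 / (25) = 116.48 s.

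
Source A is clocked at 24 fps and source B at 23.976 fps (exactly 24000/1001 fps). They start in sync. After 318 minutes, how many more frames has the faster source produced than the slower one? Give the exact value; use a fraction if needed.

318 min = 19080 s.
A emits 24 × 19080 = 457920 frames; B emits 24000/1001 × 19080 = 457920000/1001.
Difference = 457920/1001 frames (≈ 457.4625); B is behind A.

457920/1001 frames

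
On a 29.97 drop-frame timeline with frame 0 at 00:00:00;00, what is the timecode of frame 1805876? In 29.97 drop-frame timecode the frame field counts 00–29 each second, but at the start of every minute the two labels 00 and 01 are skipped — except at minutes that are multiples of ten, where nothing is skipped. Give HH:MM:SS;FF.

Each 10-minute DF block holds 10 × 60 × 30 − 9 × 2 = 17982 frames. 1805876 ÷ 17982 → 100 full blocks, remainder 7676.
Within the partial block the first minute is 1800 frames and each further minute 1798, so 4 further minute boundaries passed. Total skipped labels = 18 × 100 + 2 × 4 = 1808.
Non-drop label index = 1805876 + 1808 = 1807684; at 30 labels/s that is 16:44:16:04, i.e. DF 16:44:16;04.

16:44:16;04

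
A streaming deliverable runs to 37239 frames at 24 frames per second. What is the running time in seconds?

Running time = 37239 / (24) = 1551.625 s.

1551.625 seconds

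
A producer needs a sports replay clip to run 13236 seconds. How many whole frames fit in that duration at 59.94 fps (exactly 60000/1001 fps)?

Frames = 13236 × 60000/1001 = 794160000/1001 ≈ 793366.6334.
Complete frames: 793366.

793366 frames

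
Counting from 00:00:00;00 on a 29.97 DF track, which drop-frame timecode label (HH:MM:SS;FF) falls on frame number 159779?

Each 10-minute DF block holds 10 × 60 × 30 − 9 × 2 = 17982 frames. 159779 ÷ 17982 → 8 full blocks, remainder 15923.
Within the partial block the first minute is 1800 frames and each further minute 1798, so 8 further minute boundaries passed. Total skipped labels = 18 × 8 + 2 × 8 = 160.
Non-drop label index = 159779 + 160 = 159939; at 30 labels/s that is 01:28:51:09, i.e. DF 01:28:51;09.

01:28:51;09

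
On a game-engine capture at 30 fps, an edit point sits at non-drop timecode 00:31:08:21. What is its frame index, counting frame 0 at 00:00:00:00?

frame 56061

Total seconds to the label: (0 × 3600 + 31 × 60 + 8) = 1868.
Frame index = 1868 × 30 + 21 = 56061.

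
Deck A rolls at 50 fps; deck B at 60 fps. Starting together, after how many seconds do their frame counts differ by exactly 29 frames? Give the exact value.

The gap grows by |60 − 50| = 10 frames per second.
Time for a 29-frame gap: 29 ÷ (10) = 2.9 s.

2.9 seconds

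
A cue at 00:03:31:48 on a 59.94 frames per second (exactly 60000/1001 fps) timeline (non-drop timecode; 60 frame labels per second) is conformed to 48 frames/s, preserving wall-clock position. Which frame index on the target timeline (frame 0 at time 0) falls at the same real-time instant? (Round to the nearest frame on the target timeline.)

Source frame index: (0×3600 + 3×60 + 31) × 60 + 48 = 12708.
Real time: 12708 / (60000/1001) = 1060059/5000 s.
Target frame: (1060059/5000) × (48) = 6360354/625 ≈ 10176.566 → 10177.

frame 10177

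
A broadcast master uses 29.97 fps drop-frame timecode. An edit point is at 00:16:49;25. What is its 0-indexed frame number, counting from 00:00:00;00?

Complete 10-minute blocks: 1, each 17982 frames → 17982.
Remaining 6 whole minutes in the current block: 1800 + 5 × 1798 = 10790 frames.
Within the current minute: 49 × 30 + 25 − 2 = 1493 (labels ;00/;01 skipped at this minute). Total = 17982 + 10790 + 1493 = 30265.

30265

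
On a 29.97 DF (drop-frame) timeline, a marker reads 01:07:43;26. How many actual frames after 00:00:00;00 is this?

Complete 10-minute blocks: 6, each 17982 frames → 107892.
Remaining 7 whole minutes in the current block: 1800 + 6 × 1798 = 12588 frames.
Within the current minute: 43 × 30 + 26 − 2 = 1314 (labels ;00/;01 skipped at this minute). Total = 107892 + 12588 + 1314 = 121794.

121794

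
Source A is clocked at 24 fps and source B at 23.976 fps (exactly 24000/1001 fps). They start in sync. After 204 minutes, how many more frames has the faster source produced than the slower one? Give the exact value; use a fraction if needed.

204 min = 12240 s.
A emits 24 × 12240 = 293760 frames; B emits 24000/1001 × 12240 = 293760000/1001.
Difference = 293760/1001 frames (≈ 293.4665); B is behind A.

293760/1001 frames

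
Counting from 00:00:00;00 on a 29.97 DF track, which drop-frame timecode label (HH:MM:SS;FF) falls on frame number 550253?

05:06:00;05

Each 10-minute DF block holds 10 × 60 × 30 − 9 × 2 = 17982 frames. 550253 ÷ 17982 → 30 full blocks, remainder 10793.
Within the partial block the first minute is 1800 frames and each further minute 1798, so 6 further minute boundaries passed. Total skipped labels = 18 × 30 + 2 × 6 = 552.
Non-drop label index = 550253 + 552 = 550805; at 30 labels/s that is 05:06:00:05, i.e. DF 05:06:00;05.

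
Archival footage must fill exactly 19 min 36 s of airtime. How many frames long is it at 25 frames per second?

29400 frames

19 min 36 s = 1176 s.
Frames = 1176 × 25 = 29400.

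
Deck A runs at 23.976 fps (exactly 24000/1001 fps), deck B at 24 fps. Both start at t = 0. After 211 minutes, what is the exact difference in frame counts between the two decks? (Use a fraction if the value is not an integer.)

303840/1001 frames

211 min = 12660 s.
A emits 24000/1001 × 12660 = 303840000/1001 frames; B emits 24 × 12660 = 303840.
Difference = 303840/1001 frames (≈ 303.5365); B is ahead of A.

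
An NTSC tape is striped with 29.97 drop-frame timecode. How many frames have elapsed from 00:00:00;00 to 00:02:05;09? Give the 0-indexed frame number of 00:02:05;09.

3755

Complete 10-minute blocks: 0, each 17982 frames → 0.
Remaining 2 whole minutes in the current block: 1800 + 1 × 1798 = 3598 frames.
Within the current minute: 5 × 30 + 9 − 2 = 157 (labels ;00/;01 skipped at this minute). Total = 0 + 3598 + 157 = 3755.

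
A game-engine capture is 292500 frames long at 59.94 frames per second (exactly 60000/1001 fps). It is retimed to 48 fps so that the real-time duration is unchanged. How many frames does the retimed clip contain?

234234 frames

Target frames = source frames × (target rate / source rate) = 292500 × (48)/(60000/1001) = 292500 × 1001/1250 = 234234.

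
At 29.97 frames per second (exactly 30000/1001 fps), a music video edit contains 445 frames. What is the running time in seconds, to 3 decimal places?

Running time = 445 × 1001/30000 = 89089/6000 s ≈ 14.848 s.

14.848 seconds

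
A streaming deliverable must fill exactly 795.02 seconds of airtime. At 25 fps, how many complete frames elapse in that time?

Frames = 795.02 × 25 = 39751/2 ≈ 19875.5000.
Complete frames: 19875.

19875 frames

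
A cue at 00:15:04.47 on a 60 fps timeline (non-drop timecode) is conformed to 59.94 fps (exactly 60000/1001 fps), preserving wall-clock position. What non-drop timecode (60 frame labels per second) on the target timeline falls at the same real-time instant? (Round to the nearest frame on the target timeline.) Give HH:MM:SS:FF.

00:15:03:53

Source frame index: (0×3600 + 15×60 + 4) × 60 + 47 = 54287.
Real time: 54287 / (60) = 54287/60 s.
Target frame: (54287/60) × (60000/1001) = 54287000/1001 ≈ 54232.767 → 54233.
At 60 labels/s: frame 54233 → 00:15:03:53.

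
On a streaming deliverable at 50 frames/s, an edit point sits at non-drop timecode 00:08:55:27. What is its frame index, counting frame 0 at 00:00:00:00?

frame 26777

Total seconds to the label: (0 × 3600 + 8 × 60 + 55) = 535.
Frame index = 535 × 50 + 27 = 26777.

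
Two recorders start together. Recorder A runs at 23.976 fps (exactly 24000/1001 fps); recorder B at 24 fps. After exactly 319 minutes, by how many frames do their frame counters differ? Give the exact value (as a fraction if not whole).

41760/91 frames

319 min = 19140 s.
A emits 24000/1001 × 19140 = 41760000/91 frames; B emits 24 × 19140 = 459360.
Difference = 41760/91 frames (≈ 458.9011); B is ahead of A.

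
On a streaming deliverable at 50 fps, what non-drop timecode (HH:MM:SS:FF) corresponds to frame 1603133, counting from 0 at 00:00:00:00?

1603133 ÷ 50 = 32062 full seconds, remainder 33 frames.
32062 s = 8 h 54 min 22 s.
Timecode: 08:54:22:33.

08:54:22:33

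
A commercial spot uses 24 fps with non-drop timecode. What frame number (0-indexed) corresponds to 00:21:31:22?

frame 31006

Total seconds to the label: (0 × 3600 + 21 × 60 + 31) = 1291.
Frame index = 1291 × 24 + 22 = 31006.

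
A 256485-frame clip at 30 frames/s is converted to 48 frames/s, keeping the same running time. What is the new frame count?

Target frames = source frames × (target rate / source rate) = 256485 × (48)/(30) = 256485 × 8/5 = 410376.

410376 frames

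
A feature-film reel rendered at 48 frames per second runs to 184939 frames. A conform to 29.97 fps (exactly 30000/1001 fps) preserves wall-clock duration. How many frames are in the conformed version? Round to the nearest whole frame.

Frames at target rate = 184939 × (30000/1001) / (48) = 115586875/1001 ≈ 115471.404.
Nearest whole frame: 115471.

115471 frames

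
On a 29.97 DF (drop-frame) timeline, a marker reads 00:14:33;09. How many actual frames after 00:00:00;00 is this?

26173

As if non-drop at 30 labels/s: (0 × 3600 + 14 × 60 + 33) × 30 + 9 = 26199.
Minute boundaries passed: 14; those not divisible by 10: 14 − 1 = 13; dropped labels = 2 × 13 = 26.
Actual frame index = 26199 − 26 = 26173.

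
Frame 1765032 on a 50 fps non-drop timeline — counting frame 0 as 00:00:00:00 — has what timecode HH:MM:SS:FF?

1765032 ÷ 50 = 35300 full seconds, remainder 32 frames.
35300 s = 9 h 48 min 20 s.
Timecode: 09:48:20:32.

09:48:20:32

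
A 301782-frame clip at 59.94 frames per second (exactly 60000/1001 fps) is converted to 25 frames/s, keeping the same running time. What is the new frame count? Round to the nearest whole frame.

125868 frames

Frames at target rate = 301782 × (25) / (60000/1001) = 50347297/400 ≈ 125868.242.
Nearest whole frame: 125868.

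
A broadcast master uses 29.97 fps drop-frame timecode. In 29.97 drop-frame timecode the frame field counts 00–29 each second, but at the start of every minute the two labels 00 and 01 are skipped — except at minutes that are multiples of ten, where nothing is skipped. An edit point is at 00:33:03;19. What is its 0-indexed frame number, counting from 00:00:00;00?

As if non-drop at 30 labels/s: (0 × 3600 + 33 × 60 + 3) × 30 + 19 = 59509.
Minute boundaries passed: 33; those not divisible by 10: 33 − 3 = 30; dropped labels = 2 × 30 = 60.
Actual frame index = 59509 − 60 = 59449.

59449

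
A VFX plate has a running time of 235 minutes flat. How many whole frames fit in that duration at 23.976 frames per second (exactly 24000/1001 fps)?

338061 frames

235 min = 14100 s.
Frames = 14100 × 24000/1001 = 338400000/1001 ≈ 338061.9381.
Complete frames: 338061.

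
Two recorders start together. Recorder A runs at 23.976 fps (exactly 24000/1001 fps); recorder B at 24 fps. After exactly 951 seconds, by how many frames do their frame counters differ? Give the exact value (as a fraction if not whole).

22824/1001 frames

A emits 24000/1001 × 951 = 22824000/1001 frames; B emits 24 × 951 = 22824.
Difference = 22824/1001 frames (≈ 22.8012); B is ahead of A.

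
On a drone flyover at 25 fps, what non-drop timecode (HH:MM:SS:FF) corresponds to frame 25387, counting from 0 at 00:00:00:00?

25387 ÷ 25 = 1015 full seconds, remainder 12 frames.
1015 s = 0 h 16 min 55 s.
Timecode: 00:16:55:12.

00:16:55:12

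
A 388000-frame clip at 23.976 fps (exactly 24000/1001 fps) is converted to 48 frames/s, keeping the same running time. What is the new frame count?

Target frames = source frames × (target rate / source rate) = 388000 × (48)/(24000/1001) = 388000 × 1001/500 = 776776.

776776 frames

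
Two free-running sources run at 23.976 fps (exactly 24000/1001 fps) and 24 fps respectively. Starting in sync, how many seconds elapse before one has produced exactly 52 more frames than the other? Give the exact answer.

The gap grows by |24 − 24000/1001| = 24/1001 frames per second.
Time for a 52-frame gap: 52 ÷ (24/1001) = 13013/6 s.

13013/6 seconds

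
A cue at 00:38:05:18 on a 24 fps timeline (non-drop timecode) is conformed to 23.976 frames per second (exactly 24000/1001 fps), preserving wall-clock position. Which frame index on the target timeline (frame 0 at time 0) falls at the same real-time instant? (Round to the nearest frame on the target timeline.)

Source frame index: (0×3600 + 38×60 + 5) × 24 + 18 = 54858.
Real time: 54858 / (24) = 9143/4 s.
Target frame: (9143/4) × (24000/1001) = 54858000/1001 ≈ 54803.197 → 54803.

frame 54803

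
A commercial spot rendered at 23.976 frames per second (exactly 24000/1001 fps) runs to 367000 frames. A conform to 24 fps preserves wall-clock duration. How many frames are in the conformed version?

Target frames = source frames × (target rate / source rate) = 367000 × (24)/(24000/1001) = 367000 × 1001/1000 = 367367.

367367 frames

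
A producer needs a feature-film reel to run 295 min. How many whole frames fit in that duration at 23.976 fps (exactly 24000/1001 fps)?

424375 frames

295 min = 17700 s.
Frames = 17700 × 24000/1001 = 424800000/1001 ≈ 424375.6244.
Complete frames: 424375.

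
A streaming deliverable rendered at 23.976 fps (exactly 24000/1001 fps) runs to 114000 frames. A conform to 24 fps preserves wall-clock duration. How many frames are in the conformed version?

114114 frames

Target frames = source frames × (target rate / source rate) = 114000 × (24)/(24000/1001) = 114000 × 1001/1000 = 114114.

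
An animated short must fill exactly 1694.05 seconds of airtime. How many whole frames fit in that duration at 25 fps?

Frames = 1694.05 × 25 = 169405/4 ≈ 42351.2500.
Complete frames: 42351.

42351 frames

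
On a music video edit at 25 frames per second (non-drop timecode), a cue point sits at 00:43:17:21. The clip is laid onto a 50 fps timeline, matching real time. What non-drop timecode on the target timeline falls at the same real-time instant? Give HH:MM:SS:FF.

00:43:17:42

Source frame index: (0×3600 + 43×60 + 17) × 25 + 21 = 64946.
Real time: 64946 / (25) = 64946/25 s.
Target frame: (64946/25) × (50) = 129892.
At 50 labels/s: frame 129892 → 00:43:17:42.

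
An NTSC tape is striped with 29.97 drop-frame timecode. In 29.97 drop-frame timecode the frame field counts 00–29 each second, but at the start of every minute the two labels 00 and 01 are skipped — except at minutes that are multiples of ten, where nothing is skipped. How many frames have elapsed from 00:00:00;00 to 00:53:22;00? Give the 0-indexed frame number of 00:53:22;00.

95964

As if non-drop at 30 labels/s: (0 × 3600 + 53 × 60 + 22) × 30 + 0 = 96060.
Minute boundaries passed: 53; those not divisible by 10: 53 − 5 = 48; dropped labels = 2 × 48 = 96.
Actual frame index = 96060 − 96 = 95964.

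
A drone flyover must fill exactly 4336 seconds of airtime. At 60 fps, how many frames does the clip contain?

260160 frames

Frames = 4336 × 60 = 260160.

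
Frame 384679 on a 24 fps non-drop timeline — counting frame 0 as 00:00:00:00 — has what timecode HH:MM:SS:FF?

384679 ÷ 24 = 16028 full seconds, remainder 7 frames.
16028 s = 4 h 27 min 8 s.
Timecode: 04:27:08:07.

04:27:08:07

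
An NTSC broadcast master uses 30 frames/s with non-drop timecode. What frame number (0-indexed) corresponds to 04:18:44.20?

frame 465740

Total seconds to the label: (4 × 3600 + 18 × 60 + 44) = 15524.
Frame index = 15524 × 30 + 20 = 465740.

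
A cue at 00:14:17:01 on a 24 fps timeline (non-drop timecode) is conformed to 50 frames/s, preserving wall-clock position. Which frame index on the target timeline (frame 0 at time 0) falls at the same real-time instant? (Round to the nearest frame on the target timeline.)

Source frame index: (0×3600 + 14×60 + 17) × 24 + 1 = 20569.
Real time: 20569 / (24) = 20569/24 s.
Target frame: (20569/24) × (50) = 514225/12 ≈ 42852.083 → 42852.

frame 42852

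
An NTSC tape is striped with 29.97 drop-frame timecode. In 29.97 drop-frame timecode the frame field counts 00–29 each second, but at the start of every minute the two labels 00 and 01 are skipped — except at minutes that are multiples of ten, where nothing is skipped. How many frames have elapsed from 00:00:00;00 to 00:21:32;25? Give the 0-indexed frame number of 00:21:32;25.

38747

Complete 10-minute blocks: 2, each 17982 frames → 35964.
Remaining 1 whole minute in the current block: 1800 + 0 × 1798 = 1800 frames.
Within the current minute: 32 × 30 + 25 − 2 = 983 (labels ;00/;01 skipped at this minute). Total = 35964 + 1800 + 983 = 38747.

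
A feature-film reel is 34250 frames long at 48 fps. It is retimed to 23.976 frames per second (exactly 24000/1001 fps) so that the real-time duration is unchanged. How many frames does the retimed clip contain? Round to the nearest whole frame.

Frames at target rate = 34250 × (24000/1001) / (48) = 17125000/1001 ≈ 17107.892.
Nearest whole frame: 17108.

17108 frames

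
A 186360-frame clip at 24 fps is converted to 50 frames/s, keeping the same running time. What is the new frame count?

388250 frames

Target frames = source frames × (target rate / source rate) = 186360 × (50)/(24) = 186360 × 25/12 = 388250.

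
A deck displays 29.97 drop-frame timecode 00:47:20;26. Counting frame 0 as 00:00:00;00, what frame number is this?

As if non-drop at 30 labels/s: (0 × 3600 + 47 × 60 + 20) × 30 + 26 = 85226.
Minute boundaries passed: 47; those not divisible by 10: 47 − 4 = 43; dropped labels = 2 × 43 = 86.
Actual frame index = 85226 − 86 = 85140.

85140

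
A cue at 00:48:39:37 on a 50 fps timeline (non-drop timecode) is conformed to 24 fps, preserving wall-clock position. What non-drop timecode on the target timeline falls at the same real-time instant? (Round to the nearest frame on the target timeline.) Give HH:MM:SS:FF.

00:48:39:18

Source frame index: (0×3600 + 48×60 + 39) × 50 + 37 = 145987.
Real time: 145987 / (50) = 145987/50 s.
Target frame: (145987/50) × (24) = 1751844/25 ≈ 70073.760 → 70074.
At 24 labels/s: frame 70074 → 00:48:39:18.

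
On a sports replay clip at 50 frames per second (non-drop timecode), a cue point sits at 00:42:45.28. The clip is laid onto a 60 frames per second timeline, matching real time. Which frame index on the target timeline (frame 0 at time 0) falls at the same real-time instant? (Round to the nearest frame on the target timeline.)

frame 153934

Source frame index: (0×3600 + 42×60 + 45) × 50 + 28 = 128278.
Real time: 128278 / (50) = 64139/25 s.
Target frame: (64139/25) × (60) = 769668/5 ≈ 153933.600 → 153934.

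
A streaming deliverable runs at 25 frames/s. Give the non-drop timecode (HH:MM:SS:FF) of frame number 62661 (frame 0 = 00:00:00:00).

62661 ÷ 25 = 2506 full seconds, remainder 11 frames.
2506 s = 0 h 41 min 46 s.
Timecode: 00:41:46:11.

00:41:46:11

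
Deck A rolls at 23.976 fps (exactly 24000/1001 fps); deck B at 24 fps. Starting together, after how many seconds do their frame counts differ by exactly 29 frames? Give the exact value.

The gap grows by |24 − 24000/1001| = 24/1001 frames per second.
Time for a 29-frame gap: 29 ÷ (24/1001) = 29029/24 s.

29029/24 seconds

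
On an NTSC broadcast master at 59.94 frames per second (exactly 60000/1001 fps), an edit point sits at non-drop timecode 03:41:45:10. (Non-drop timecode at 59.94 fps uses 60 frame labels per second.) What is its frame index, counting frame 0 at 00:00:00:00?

798310

Total seconds to the label: (3 × 3600 + 41 × 60 + 45) = 13305.
Frame index = 13305 × 60 + 10 = 798310.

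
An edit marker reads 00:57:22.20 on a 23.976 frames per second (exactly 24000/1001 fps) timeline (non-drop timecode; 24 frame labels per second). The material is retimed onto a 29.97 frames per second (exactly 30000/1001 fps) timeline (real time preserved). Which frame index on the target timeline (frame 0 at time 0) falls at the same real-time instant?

Source frame index: (0×3600 + 57×60 + 22) × 24 + 20 = 82628.
Real time: 82628 / (24000/1001) = 20677657/6000 s.
Target frame: (20677657/6000) × (30000/1001) = 103285.

frame 103285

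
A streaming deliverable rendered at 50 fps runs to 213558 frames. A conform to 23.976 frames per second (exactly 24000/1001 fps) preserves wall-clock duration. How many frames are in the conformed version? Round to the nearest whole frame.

Frames at target rate = 213558 × (24000/1001) / (50) = 102507840/1001 ≈ 102405.435.
Nearest whole frame: 102405.

102405 frames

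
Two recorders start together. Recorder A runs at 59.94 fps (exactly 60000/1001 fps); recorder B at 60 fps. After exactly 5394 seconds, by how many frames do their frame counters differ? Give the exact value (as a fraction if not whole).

A emits 60000/1001 × 5394 = 323640000/1001 frames; B emits 60 × 5394 = 323640.
Difference = 323640/1001 frames (≈ 323.3167); B is ahead of A.

323640/1001 frames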